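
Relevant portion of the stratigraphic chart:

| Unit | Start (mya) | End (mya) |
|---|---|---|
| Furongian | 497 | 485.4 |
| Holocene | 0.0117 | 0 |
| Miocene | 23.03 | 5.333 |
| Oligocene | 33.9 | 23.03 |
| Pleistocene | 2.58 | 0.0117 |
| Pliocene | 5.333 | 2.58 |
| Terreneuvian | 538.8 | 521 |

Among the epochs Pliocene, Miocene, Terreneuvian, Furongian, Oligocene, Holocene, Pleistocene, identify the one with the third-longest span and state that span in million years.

Start − end for each: Pliocene 5.333 − 2.58 = 2.753; Miocene 23.03 − 5.333 = 17.697; Terreneuvian 538.8 − 521 = 17.8; Furongian 497 − 485.4 = 11.6; Oligocene 33.9 − 23.03 = 10.87; Holocene 0.0117 − 0 = 0.0117; Pleistocene 2.58 − 0.0117 = 2.5683.
Ranking these from longest: Terreneuvian > Miocene > Furongian > Oligocene > Pliocene > Pleistocene > Holocene.
Position 3 in that ranking is Furongian, which lasted 11.6 Myr.

Furongian, 11.6 million years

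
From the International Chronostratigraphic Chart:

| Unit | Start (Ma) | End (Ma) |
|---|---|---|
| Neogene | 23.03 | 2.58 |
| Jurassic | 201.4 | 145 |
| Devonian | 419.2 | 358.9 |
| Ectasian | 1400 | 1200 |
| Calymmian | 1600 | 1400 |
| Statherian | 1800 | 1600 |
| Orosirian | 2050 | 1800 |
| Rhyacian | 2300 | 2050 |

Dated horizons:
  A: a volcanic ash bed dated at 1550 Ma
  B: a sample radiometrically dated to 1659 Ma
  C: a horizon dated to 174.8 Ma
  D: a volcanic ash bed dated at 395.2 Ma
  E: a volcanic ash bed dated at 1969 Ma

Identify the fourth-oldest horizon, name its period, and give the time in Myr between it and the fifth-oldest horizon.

D, in the Devonian; 220.4 million years to C

Sorted oldest-first by Ma: E (1969), B (1659), A (1550), D (395.2), C (174.8).
The fourth oldest is D at 395.2 Ma, which lies in 419.2–358.9 Ma: the Devonian.
The fifth oldest is C at 174.8 Ma; separation = |395.2 − 174.8| = 220.4 Myr.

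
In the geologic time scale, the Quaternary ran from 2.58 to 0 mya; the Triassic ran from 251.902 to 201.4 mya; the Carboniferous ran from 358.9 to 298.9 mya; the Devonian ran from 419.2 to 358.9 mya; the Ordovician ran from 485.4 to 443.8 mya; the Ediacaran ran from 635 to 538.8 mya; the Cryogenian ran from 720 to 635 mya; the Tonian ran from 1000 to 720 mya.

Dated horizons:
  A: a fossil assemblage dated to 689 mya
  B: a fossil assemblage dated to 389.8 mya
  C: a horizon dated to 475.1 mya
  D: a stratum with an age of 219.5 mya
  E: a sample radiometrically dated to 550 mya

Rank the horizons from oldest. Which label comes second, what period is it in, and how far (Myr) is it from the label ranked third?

Larger Ma means older, so oldest first: A 689 > E 550 > C 475.1 > B 389.8 > D 219.5.
Counting 2 along gives E (550 Ma); the excerpt puts that inside the Ediacaran, 635–538.8 Ma.
Next in line is C (475.1 Ma), and 550 − 475.1 = 74.9 Myr.

E, in the Ediacaran; 74.9 million years to C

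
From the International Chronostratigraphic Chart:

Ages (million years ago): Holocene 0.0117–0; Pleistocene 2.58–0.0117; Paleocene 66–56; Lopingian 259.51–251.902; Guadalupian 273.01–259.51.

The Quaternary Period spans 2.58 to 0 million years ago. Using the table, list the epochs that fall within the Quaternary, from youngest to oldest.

Holocene, Pleistocene

Epochs with both bounds inside 2.58–0 Ma: Holocene (0.0117–0), Pleistocene (2.58–0.0117).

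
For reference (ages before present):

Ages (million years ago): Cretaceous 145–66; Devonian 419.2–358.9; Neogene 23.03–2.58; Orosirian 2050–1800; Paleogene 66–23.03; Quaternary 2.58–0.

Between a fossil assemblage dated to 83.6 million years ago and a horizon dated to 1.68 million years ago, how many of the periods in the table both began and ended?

83.6 Ma sits inside the Cretaceous (145–66) and 1.68 Ma inside the Quaternary (2.58–0); neither of those is wholly between the two dates.
The listed periods lying completely between them are Paleogene, Neogene — 2 in all.

2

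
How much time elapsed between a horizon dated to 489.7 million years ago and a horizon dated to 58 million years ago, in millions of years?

431.7 million years

489.7 − 58 = 431.7 million years.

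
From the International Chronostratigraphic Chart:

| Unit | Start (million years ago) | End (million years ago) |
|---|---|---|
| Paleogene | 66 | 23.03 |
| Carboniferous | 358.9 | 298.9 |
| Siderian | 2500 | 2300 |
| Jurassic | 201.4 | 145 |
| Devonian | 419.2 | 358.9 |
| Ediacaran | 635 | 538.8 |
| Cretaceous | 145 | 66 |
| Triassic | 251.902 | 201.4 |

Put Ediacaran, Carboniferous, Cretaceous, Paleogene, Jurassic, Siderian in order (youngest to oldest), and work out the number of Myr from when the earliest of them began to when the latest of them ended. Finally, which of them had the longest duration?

Paleogene, Cretaceous, Jurassic, Carboniferous, Ediacaran, Siderian; total span 2476.97 Myr; longest is Siderian

From the excerpt: Ediacaran 635–538.8; Carboniferous 358.9–298.9; Cretaceous 145–66; Paleogene 66–23.03; Jurassic 201.4–145; Siderian 2500–2300 (Ma).
Larger Ma is earlier, so the oldest is Siderian and the youngest is Paleogene; youngest to oldest: Paleogene, Cretaceous, Jurassic, Carboniferous, Ediacaran, Siderian.
Oldest start 2500 minus youngest end 23.03 gives 2476.97 Myr overall.
Individual lengths (start − end): Ediacaran 96.2; Jurassic 56.4; Paleogene 42.97; Cretaceous 79; Siderian 200; Carboniferous 60. The largest is Siderian at 200 Myr.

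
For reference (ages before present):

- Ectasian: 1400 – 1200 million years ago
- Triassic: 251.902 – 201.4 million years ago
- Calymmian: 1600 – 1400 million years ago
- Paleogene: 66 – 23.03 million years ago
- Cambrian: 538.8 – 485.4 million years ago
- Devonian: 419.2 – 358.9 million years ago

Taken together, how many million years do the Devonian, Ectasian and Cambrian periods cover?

Duration is start − end for each: (419.2 − 358.9) + (1400 − 1200) + (538.8 − 485.4).
That is 60.3 + 200 + 53.4, which totals 313.7 million years.

313.7 million years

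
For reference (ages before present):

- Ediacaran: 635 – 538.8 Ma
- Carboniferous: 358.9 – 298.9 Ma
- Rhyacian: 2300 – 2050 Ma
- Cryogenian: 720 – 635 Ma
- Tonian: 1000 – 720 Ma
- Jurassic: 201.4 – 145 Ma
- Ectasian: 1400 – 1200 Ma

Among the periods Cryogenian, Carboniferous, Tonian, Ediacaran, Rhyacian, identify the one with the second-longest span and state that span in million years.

Durations: Cryogenian 85; Carboniferous 60; Tonian 280; Ediacaran 96.2; Rhyacian 250 Myr.
Sorted longest-first: Tonian (280), Rhyacian (250), Ediacaran (96.2), Cryogenian (85), Carboniferous (60).
The second longest is Rhyacian at 250 Myr.

Rhyacian, 250 million years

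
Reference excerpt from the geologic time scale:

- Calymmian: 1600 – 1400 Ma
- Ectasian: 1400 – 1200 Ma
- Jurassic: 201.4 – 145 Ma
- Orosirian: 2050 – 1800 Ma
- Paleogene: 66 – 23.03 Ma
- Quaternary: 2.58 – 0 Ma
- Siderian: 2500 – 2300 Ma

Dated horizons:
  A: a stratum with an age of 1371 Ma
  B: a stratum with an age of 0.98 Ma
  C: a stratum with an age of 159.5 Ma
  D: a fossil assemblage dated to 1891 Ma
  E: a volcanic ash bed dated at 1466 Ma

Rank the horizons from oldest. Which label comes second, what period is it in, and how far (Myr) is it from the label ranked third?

Sorted oldest-first by Ma: D (1891), E (1466), A (1371), C (159.5), B (0.98).
The second oldest is E at 1466 Ma, which lies in 1600–1400 Ma: the Calymmian.
The third oldest is A at 1371 Ma; separation = |1466 − 1371| = 95 Myr.

E, in the Calymmian; 95 million years to A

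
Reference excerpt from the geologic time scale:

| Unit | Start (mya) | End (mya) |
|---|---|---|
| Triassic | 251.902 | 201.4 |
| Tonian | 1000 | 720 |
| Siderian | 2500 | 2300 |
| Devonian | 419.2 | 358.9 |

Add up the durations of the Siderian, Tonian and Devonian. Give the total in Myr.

Duration is start − end for each: (2500 − 2300) + (1000 − 720) + (419.2 − 358.9).
That is 200 + 280 + 60.3, which totals 540.3 million years.

540.3 million years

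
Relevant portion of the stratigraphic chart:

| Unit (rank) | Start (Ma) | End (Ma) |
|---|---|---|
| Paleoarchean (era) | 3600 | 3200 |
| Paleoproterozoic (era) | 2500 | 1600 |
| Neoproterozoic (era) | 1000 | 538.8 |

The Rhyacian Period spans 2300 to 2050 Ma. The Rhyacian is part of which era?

Paleoproterozoic

The Rhyacian (2300–2050 Ma) lies entirely within 2500–1600 Ma, the Paleoproterozoic Era.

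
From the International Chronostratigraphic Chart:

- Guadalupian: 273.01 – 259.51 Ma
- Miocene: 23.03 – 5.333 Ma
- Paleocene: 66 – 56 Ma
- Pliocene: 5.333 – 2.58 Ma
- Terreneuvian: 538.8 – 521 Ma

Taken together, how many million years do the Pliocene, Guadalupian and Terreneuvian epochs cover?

Duration is start − end for each: (5.333 − 2.58) + (273.01 − 259.51) + (538.8 − 521).
That is 2.753 + 13.5 + 17.8, which totals 34.053 million years.

34.053 million years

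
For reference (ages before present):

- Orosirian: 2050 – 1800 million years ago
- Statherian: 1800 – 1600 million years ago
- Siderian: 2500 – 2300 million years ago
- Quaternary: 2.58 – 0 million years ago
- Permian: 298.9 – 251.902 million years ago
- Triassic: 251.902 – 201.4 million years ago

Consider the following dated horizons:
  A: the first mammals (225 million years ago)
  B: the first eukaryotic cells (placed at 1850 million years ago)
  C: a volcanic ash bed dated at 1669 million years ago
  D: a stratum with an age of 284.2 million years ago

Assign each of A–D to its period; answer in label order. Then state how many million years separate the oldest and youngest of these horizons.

Match each age against the start–end ranges in the excerpt: A = 225 Ma → Triassic (251.902–201.4); B = 1850 Ma → Orosirian (2050–1800); C = 1669 Ma → Statherian (1800–1600); D = 284.2 Ma → Permian (298.9–251.902).
The largest age is 1850 Ma and the smallest is 225 Ma; their difference is 1625 Myr.

A — Triassic; B — Orosirian; C — Statherian; D — Permian; span 1625 million years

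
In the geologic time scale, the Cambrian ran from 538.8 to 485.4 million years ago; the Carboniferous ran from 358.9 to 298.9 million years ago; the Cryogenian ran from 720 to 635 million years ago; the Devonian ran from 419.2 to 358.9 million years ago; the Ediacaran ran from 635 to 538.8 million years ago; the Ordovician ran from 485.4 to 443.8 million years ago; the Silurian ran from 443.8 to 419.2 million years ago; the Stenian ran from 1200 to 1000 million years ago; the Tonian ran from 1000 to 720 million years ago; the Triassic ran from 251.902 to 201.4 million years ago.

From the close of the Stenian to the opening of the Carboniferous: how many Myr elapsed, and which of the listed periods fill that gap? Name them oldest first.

End of Stenian = 1000 Ma; start of Carboniferous = 358.9 Ma.
Gap = 1000 − 358.9 = 641.1 Myr.
Periods wholly inside 1000–358.9 Ma: Tonian (1000–720), Cryogenian (720–635), Ediacaran (635–538.8), Cambrian (538.8–485.4), Ordovician (485.4–443.8), Silurian (443.8–419.2), Devonian (419.2–358.9).

641.1 million years; Tonian, Cryogenian, Ediacaran, Cambrian, Ordovician, Silurian, Devonian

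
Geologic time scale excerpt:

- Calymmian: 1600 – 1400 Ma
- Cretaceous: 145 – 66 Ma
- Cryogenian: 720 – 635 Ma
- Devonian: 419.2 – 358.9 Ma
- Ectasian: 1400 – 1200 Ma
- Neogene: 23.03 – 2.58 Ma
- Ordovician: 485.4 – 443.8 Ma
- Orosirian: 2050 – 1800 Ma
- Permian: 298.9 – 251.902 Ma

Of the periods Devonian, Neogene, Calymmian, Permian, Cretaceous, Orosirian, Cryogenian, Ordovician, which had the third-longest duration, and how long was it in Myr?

Durations: Devonian 60.3; Neogene 20.45; Calymmian 200; Permian 46.998; Cretaceous 79; Orosirian 250; Cryogenian 85; Ordovician 41.6 Myr.
Sorted longest-first: Orosirian (250), Calymmian (200), Cryogenian (85), Cretaceous (79), Devonian (60.3), Permian (46.998), Ordovician (41.6), Neogene (20.45).
The third longest is Cryogenian at 85 Myr.

Cryogenian, 85 million years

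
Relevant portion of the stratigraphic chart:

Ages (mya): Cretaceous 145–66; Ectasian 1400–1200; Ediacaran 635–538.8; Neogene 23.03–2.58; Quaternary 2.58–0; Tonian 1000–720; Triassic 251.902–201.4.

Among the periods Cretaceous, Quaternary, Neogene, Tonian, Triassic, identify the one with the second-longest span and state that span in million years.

Cretaceous, 79 million years

Durations: Cretaceous 79; Quaternary 2.58; Neogene 20.45; Tonian 280; Triassic 50.502 Myr.
Sorted longest-first: Tonian (280), Cretaceous (79), Triassic (50.502), Neogene (20.45), Quaternary (2.58).
The second longest is Cretaceous at 79 Myr.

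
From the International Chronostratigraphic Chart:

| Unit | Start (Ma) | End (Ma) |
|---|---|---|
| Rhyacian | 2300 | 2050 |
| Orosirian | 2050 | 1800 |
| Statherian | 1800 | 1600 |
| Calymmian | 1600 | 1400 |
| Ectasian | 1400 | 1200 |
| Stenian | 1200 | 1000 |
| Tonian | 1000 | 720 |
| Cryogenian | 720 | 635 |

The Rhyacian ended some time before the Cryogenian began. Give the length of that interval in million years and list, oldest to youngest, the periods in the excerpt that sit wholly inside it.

1330 million years; Orosirian, Statherian, Calymmian, Ectasian, Stenian, Tonian

End of Rhyacian = 2050 Ma; start of Cryogenian = 720 Ma.
Gap = 2050 − 720 = 1330 Myr.
Periods wholly inside 2050–720 Ma: Orosirian (2050–1800), Statherian (1800–1600), Calymmian (1600–1400), Ectasian (1400–1200), Stenian (1200–1000), Tonian (1000–720).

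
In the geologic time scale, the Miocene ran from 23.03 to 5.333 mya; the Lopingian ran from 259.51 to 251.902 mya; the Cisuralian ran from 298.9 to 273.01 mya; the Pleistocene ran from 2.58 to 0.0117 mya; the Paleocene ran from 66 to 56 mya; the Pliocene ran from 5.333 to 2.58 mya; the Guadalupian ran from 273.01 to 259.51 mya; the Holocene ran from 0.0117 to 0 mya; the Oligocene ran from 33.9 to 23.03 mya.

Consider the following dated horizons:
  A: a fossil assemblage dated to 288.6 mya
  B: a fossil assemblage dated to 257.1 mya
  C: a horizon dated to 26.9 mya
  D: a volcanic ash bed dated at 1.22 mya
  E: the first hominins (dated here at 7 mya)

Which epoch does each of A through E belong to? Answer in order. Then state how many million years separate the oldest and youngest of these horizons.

A — Cisuralian; B — Lopingian; C — Oligocene; D — Pleistocene; E — Miocene; span 287.38 million years

Match each age against the start–end ranges in the excerpt: A = 288.6 Ma → Cisuralian (298.9–273.01); B = 257.1 Ma → Lopingian (259.51–251.902); C = 26.9 Ma → Oligocene (33.9–23.03); D = 1.22 Ma → Pleistocene (2.58–0.0117); E = 7 Ma → Miocene (23.03–5.333).
The largest age is 288.6 Ma and the smallest is 1.22 Ma; their difference is 287.38 Myr.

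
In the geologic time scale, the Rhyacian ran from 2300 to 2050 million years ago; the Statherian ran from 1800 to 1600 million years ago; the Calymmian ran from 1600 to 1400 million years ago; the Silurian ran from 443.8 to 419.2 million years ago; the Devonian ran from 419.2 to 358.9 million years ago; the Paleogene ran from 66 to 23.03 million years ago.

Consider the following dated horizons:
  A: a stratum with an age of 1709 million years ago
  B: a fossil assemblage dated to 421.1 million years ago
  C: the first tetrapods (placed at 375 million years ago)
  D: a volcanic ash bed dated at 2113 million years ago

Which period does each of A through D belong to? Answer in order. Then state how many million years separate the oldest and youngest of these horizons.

Match each age against the start–end ranges in the excerpt: A = 1709 Ma → Statherian (1800–1600); B = 421.1 Ma → Silurian (443.8–419.2); C = 375 Ma → Devonian (419.2–358.9); D = 2113 Ma → Rhyacian (2300–2050).
The largest age is 2113 Ma and the smallest is 375 Ma; their difference is 1738 Myr.

A — Statherian; B — Silurian; C — Devonian; D — Rhyacian; span 1738 million years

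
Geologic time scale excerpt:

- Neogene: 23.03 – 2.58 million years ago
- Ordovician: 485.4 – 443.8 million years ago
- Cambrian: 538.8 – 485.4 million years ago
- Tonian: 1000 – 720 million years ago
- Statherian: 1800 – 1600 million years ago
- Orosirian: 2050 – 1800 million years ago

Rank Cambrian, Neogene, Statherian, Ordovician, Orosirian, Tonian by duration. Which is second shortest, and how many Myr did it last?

Durations: Cambrian 53.4; Neogene 20.45; Statherian 200; Ordovician 41.6; Orosirian 250; Tonian 280 Myr.
Sorted shortest-first: Neogene (20.45), Ordovician (41.6), Cambrian (53.4), Statherian (200), Orosirian (250), Tonian (280).
The second shortest is Ordovician at 41.6 Myr.

Ordovician, 41.6 million years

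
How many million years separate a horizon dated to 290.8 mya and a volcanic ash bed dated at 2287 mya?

2287 − 290.8 = 1996.2 million years.

1996.2 million years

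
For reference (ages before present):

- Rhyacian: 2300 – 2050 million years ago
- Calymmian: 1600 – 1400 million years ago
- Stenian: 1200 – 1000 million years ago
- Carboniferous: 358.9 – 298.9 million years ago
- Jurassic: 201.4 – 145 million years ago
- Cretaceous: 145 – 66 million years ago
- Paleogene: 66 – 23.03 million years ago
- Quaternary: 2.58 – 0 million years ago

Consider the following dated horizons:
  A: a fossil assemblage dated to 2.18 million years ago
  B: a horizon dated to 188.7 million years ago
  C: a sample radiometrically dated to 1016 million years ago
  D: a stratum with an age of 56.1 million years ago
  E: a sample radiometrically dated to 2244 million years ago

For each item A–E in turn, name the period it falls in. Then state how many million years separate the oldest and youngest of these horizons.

A — Quaternary; B — Jurassic; C — Stenian; D — Paleogene; E — Rhyacian; span 2241.82 million years

Match each age against the start–end ranges in the excerpt: A = 2.18 Ma → Quaternary (2.58–0); B = 188.7 Ma → Jurassic (201.4–145); C = 1016 Ma → Stenian (1200–1000); D = 56.1 Ma → Paleogene (66–23.03); E = 2244 Ma → Rhyacian (2300–2050).
The largest age is 2244 Ma and the smallest is 2.18 Ma; their difference is 2241.82 Myr.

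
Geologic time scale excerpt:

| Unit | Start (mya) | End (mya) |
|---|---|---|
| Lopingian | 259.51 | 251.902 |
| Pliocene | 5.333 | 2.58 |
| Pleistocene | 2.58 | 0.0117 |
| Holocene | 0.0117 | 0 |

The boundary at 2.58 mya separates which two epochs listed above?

The Pliocene ends at 2.58 mya and the Pleistocene begins at 2.58 mya, so they share that boundary.

Pliocene and Pleistocene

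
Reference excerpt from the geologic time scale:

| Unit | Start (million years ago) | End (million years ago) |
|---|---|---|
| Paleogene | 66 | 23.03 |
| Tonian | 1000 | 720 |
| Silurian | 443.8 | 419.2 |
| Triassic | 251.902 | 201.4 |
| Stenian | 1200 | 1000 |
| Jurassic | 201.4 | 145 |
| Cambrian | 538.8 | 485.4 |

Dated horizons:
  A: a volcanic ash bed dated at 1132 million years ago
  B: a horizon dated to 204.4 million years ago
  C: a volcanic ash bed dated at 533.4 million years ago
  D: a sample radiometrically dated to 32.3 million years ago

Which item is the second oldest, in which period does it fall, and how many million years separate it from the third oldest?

C, in the Cambrian; 329 million years to B

Larger Ma means older, so oldest first: A 1132 > C 533.4 > B 204.4 > D 32.3.
Counting 2 along gives C (533.4 Ma); the excerpt puts that inside the Cambrian, 538.8–485.4 Ma.
Next in line is B (204.4 Ma), and 533.4 − 204.4 = 329 Myr.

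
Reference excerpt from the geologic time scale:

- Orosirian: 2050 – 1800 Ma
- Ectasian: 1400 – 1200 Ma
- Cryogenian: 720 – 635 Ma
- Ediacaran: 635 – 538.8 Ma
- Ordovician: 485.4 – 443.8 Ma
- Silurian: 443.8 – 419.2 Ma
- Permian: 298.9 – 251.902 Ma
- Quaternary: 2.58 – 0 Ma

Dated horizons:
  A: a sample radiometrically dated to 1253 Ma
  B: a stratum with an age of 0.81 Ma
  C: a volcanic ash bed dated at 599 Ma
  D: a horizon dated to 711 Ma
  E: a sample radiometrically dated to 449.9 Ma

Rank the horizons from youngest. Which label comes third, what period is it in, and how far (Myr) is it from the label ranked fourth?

C, in the Ediacaran; 112 million years to D

Sorted youngest-first by Ma: B (0.81), E (449.9), C (599), D (711), A (1253).
The third youngest is C at 599 Ma, which lies in 635–538.8 Ma: the Ediacaran.
The fourth youngest is D at 711 Ma; separation = |599 − 711| = 112 Myr.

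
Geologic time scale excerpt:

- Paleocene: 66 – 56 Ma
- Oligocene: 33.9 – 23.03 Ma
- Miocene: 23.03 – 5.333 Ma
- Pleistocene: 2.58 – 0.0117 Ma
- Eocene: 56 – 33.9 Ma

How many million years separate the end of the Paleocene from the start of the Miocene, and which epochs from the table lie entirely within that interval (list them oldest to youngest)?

32.97 million years; Eocene, Oligocene

The Paleocene closes at 56 Ma and the Miocene opens at 23.03 Ma, so the interval is 56 − 23.03 = 32.97 Myr.
An epoch fits inside if it starts at or after 56 Ma and ends at or before 23.03 Ma; oldest first that gives Eocene, Oligocene.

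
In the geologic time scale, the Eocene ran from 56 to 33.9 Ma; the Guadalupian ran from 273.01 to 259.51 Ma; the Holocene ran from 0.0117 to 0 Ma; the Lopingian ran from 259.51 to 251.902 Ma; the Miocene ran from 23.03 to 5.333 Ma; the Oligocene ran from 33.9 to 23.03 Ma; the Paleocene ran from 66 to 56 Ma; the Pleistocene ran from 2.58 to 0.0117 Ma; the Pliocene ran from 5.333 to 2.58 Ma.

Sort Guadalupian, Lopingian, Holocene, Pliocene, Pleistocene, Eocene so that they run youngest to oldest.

Holocene, Pleistocene, Pliocene, Eocene, Lopingian, Guadalupian

The oldest of these is Guadalupian (starts 273.01 Ma) and the youngest is Holocene (ends 0 Ma).
In between, by decreasing start age: Lopingian (259.51), Eocene (56), Pliocene (5.333), Pleistocene (2.58).
Listing youngest first means reversing that sequence.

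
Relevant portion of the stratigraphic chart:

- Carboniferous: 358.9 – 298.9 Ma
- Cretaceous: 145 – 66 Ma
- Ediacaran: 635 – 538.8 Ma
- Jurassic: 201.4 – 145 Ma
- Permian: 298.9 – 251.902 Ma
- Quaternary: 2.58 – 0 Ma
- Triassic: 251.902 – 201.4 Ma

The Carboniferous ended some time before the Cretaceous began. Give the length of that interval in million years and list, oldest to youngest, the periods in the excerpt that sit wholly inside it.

The Carboniferous closes at 298.9 Ma and the Cretaceous opens at 145 Ma, so the interval is 298.9 − 145 = 153.9 Myr.
A period fits inside if it starts at or after 298.9 Ma and ends at or before 145 Ma; oldest first that gives Permian, Triassic, Jurassic.

153.9 million years; Permian, Triassic, Jurassic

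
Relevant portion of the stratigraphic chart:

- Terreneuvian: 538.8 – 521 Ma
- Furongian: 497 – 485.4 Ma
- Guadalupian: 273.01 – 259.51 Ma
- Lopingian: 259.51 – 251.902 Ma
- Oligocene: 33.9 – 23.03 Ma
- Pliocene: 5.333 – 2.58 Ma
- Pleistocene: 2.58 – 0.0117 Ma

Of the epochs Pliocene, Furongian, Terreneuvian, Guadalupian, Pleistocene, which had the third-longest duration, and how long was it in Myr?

Furongian, 11.6 million years

Durations: Pliocene 2.753; Furongian 11.6; Terreneuvian 17.8; Guadalupian 13.5; Pleistocene 2.5683 Myr.
Sorted longest-first: Terreneuvian (17.8), Guadalupian (13.5), Furongian (11.6), Pliocene (2.753), Pleistocene (2.5683).
The third longest is Furongian at 11.6 Myr.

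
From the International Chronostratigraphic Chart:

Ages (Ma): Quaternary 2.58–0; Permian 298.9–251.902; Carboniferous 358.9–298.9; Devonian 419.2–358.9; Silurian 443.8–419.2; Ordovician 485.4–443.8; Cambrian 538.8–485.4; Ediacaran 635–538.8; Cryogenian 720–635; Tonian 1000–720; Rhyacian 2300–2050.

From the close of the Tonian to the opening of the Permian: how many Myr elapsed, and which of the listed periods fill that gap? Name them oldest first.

421.1 million years; Cryogenian, Ediacaran, Cambrian, Ordovician, Silurian, Devonian, Carboniferous

End of Tonian = 720 Ma; start of Permian = 298.9 Ma.
Gap = 720 − 298.9 = 421.1 Myr.
Periods wholly inside 720–298.9 Ma: Cryogenian (720–635), Ediacaran (635–538.8), Cambrian (538.8–485.4), Ordovician (485.4–443.8), Silurian (443.8–419.2), Devonian (419.2–358.9), Carboniferous (358.9–298.9).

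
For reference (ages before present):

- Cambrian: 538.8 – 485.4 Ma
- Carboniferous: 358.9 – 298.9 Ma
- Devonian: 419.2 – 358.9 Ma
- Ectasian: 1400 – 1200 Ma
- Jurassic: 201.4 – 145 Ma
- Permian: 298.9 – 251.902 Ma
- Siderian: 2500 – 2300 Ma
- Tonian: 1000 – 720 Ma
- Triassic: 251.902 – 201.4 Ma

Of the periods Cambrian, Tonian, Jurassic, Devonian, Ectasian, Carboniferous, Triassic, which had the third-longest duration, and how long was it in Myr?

Devonian, 60.3 million years

Durations: Cambrian 53.4; Tonian 280; Jurassic 56.4; Devonian 60.3; Ectasian 200; Carboniferous 60; Triassic 50.502 Myr.
Sorted longest-first: Tonian (280), Ectasian (200), Devonian (60.3), Carboniferous (60), Jurassic (56.4), Cambrian (53.4), Triassic (50.502).
The third longest is Devonian at 60.3 Myr.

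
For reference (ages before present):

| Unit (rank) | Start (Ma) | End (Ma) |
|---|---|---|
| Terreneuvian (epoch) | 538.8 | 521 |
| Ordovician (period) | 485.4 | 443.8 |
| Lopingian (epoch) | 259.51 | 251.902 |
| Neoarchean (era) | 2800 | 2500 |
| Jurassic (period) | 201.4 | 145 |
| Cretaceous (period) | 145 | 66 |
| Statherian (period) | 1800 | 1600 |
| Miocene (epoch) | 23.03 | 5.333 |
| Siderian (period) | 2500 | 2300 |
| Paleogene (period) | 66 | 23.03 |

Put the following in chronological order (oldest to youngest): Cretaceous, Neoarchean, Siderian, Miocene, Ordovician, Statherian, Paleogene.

Neoarchean, Siderian, Statherian, Ordovician, Cretaceous, Paleogene, Miocene

Sorting by start age (descending Ma, since larger Ma = older): Neoarchean began 2800, Siderian began 2500, Statherian began 1800, Ordovician began 485.4, Cretaceous began 145, Paleogene began 66, Miocene began 23.03.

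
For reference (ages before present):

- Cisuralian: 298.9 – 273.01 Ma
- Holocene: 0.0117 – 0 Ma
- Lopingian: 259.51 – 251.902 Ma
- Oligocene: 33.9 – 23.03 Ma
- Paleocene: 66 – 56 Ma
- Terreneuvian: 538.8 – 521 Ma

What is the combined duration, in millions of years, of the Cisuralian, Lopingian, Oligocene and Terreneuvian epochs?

Duration is start − end for each: (298.9 − 273.01) + (259.51 − 251.902) + (33.9 − 23.03) + (538.8 − 521).
That is 25.89 + 7.608 + 10.87 + 17.8, which totals 62.168 million years.

62.168 million years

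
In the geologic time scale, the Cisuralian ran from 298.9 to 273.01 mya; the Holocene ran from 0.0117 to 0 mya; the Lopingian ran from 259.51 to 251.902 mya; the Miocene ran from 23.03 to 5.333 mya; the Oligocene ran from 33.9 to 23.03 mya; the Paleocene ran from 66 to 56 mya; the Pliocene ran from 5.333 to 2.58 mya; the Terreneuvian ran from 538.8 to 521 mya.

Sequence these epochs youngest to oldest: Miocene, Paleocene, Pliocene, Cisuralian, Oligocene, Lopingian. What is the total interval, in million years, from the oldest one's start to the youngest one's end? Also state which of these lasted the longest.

Pliocene → Miocene → Oligocene → Paleocene → Lopingian → Cisuralian; total span 296.32 Myr; longest is Cisuralian

Start ages (Ma): Cisuralian 298.9, Lopingian 259.51, Paleocene 66, Oligocene 33.9, Miocene 23.03, Pliocene 5.333.
Ordered youngest to oldest: Pliocene, Miocene, Oligocene, Paleocene, Lopingian, Cisuralian.
Span = 298.9 − 2.58 = 296.32 Myr.
Durations: Oligocene 10.87, Miocene 17.697, Pliocene 2.753, Cisuralian 25.89, Paleocene 10, Lopingian 7.608 → longest is Cisuralian (25.89 Myr).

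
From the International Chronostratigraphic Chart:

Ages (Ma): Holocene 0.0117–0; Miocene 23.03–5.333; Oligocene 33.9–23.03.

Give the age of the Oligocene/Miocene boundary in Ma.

23.03 Ma

The Oligocene ends and the Miocene begins at 23.03 Ma.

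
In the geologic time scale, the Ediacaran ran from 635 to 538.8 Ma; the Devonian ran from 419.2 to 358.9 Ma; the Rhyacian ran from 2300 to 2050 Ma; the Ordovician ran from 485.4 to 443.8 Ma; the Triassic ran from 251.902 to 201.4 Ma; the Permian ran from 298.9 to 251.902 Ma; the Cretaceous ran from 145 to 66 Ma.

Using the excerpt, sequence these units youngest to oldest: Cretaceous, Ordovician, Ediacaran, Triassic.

Read off each span (Ma): Cretaceous 145–66; Ordovician 485.4–443.8; Ediacaran 635–538.8; Triassic 251.902–201.4.
Larger Ma is older, so oldest→youngest is Ediacaran, Ordovician, Triassic, Cretaceous; reverse it for youngest→oldest.

Cretaceous, Triassic, Ordovician, Ediacaran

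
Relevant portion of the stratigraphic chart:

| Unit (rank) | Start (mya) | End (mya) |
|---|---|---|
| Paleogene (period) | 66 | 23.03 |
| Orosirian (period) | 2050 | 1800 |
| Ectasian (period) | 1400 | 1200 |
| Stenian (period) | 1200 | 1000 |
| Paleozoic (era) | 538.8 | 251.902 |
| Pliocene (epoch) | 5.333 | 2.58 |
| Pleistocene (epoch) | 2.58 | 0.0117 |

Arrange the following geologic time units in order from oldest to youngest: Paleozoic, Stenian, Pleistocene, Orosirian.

Sorting by start age (descending Ma, since larger Ma = older): Orosirian began 2050, Stenian began 1200, Paleozoic began 538.8, Pleistocene began 2.58.

Orosirian → Stenian → Paleozoic → Pleistocene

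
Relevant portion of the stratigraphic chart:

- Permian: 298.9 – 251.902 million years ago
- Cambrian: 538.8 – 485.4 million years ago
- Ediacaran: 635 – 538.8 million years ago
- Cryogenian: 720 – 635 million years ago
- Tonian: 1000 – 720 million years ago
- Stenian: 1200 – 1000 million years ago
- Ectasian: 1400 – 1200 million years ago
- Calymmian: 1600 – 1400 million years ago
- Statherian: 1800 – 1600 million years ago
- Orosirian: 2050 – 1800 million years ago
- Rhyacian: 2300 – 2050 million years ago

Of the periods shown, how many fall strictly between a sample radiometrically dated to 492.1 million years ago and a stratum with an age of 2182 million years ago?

8

The older date is 2182 Ma and the younger is 492.1 Ma.
Periods with start < 2182 and end > 492.1 Ma: Orosirian (2050–1800), Statherian (1800–1600), Calymmian (1600–1400), Ectasian (1400–1200), Stenian (1200–1000), Tonian (1000–720), Cryogenian (720–635), Ediacaran (635–538.8).
That is 8 complete periods.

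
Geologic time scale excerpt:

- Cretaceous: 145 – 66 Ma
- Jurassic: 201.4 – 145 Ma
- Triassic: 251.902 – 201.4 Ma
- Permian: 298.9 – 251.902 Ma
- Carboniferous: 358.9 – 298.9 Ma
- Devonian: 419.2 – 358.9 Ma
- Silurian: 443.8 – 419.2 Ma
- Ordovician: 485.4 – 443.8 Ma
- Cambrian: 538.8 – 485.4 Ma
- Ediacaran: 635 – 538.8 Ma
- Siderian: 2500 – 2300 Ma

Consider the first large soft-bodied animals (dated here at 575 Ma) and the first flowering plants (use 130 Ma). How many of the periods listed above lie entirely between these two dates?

575 Ma sits inside the Ediacaran (635–538.8) and 130 Ma inside the Cretaceous (145–66); neither of those is wholly between the two dates.
The listed periods lying completely between them are Cambrian, Ordovician, Silurian, Devonian, Carboniferous, Permian, Triassic, Jurassic — 8 in all.

8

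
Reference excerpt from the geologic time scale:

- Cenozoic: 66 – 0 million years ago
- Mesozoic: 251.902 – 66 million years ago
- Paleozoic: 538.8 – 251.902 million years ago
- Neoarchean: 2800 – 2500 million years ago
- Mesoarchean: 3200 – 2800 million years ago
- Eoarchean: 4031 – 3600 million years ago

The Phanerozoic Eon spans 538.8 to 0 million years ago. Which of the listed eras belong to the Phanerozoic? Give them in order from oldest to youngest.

Eras with both bounds inside 538.8–0 Ma: Paleozoic (538.8–251.902), Mesozoic (251.902–66), Cenozoic (66–0).

Paleozoic, Mesozoic, Cenozoic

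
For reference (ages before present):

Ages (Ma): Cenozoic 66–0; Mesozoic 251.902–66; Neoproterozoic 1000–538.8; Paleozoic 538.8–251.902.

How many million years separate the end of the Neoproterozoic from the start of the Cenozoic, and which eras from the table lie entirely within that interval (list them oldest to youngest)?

472.8 million years; Paleozoic, Mesozoic

End of Neoproterozoic = 538.8 Ma; start of Cenozoic = 66 Ma.
Gap = 538.8 − 66 = 472.8 Myr.
Eras wholly inside 538.8–66 Ma: Paleozoic (538.8–251.902), Mesozoic (251.902–66).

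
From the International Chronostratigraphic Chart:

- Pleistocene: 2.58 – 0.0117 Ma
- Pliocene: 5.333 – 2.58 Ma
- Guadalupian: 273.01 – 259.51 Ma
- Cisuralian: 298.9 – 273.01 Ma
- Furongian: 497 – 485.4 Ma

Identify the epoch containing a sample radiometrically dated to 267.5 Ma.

Guadalupian

267.5 Ma lies between 273.01 and 259.51 Ma, so it falls in the Guadalupian.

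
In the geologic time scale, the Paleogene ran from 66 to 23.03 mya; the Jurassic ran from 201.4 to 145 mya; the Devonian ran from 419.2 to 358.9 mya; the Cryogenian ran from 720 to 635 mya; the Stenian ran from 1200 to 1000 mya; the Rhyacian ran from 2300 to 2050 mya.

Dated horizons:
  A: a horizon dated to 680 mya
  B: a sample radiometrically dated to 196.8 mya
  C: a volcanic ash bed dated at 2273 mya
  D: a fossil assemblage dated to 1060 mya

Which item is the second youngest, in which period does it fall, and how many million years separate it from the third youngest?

Smaller Ma means younger, so youngest first: B 196.8 < A 680 < D 1060 < C 2273.
Counting 2 along gives A (680 Ma); the excerpt puts that inside the Cryogenian, 720–635 Ma.
Next in line is D (1060 Ma), and 1060 − 680 = 380 Myr.

A, in the Cryogenian; 380 million years to D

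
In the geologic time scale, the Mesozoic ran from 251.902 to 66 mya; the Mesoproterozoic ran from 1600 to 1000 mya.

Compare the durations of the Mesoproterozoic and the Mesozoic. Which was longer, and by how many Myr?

Mesoproterozoic: 1600 − 1000 = 600 Myr.
Mesozoic: 251.902 − 66 = 185.902 Myr.
Difference: 600 − 185.902 = 414.098 Myr, so the Mesoproterozoic was longer.

Mesoproterozoic, by 414.098 million years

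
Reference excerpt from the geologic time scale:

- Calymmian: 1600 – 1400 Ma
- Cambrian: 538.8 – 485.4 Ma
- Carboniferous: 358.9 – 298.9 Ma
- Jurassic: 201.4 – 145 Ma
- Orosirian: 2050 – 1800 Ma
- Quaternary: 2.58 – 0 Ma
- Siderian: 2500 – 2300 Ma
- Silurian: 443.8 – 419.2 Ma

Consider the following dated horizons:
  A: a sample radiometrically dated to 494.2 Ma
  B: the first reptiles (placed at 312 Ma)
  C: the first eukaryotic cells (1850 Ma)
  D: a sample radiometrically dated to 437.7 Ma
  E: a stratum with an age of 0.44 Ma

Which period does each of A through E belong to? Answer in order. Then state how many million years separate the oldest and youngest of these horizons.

Match each age against the start–end ranges in the excerpt: A = 494.2 Ma → Cambrian (538.8–485.4); B = 312 Ma → Carboniferous (358.9–298.9); C = 1850 Ma → Orosirian (2050–1800); D = 437.7 Ma → Silurian (443.8–419.2); E = 0.44 Ma → Quaternary (2.58–0).
The largest age is 1850 Ma and the smallest is 0.44 Ma; their difference is 1849.56 Myr.

A — Cambrian; B — Carboniferous; C — Orosirian; D — Silurian; E — Quaternary; span 1849.56 million years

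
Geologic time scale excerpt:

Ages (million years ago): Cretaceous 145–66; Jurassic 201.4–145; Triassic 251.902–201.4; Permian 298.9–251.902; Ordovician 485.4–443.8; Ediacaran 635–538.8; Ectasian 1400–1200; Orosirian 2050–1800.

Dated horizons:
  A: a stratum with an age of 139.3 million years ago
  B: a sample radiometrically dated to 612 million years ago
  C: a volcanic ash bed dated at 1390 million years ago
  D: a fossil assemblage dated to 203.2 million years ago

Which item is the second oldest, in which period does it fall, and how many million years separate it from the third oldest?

B, in the Ediacaran; 408.8 million years to D

Larger Ma means older, so oldest first: C 1390 > B 612 > D 203.2 > A 139.3.
Counting 2 along gives B (612 Ma); the excerpt puts that inside the Ediacaran, 635–538.8 Ma.
Next in line is D (203.2 Ma), and 612 − 203.2 = 408.8 Myr.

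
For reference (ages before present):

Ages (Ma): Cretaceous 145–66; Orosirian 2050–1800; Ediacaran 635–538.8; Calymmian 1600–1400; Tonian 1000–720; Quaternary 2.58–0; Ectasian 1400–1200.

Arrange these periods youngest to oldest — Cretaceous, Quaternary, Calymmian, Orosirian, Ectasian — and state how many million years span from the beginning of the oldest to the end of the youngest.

Quaternary, Cretaceous, Ectasian, Calymmian, Orosirian; total span 2050 Myr

From the excerpt: Cretaceous 145–66; Quaternary 2.58–0; Calymmian 1600–1400; Orosirian 2050–1800; Ectasian 1400–1200 (Ma).
Larger Ma is earlier, so the oldest is Orosirian and the youngest is Quaternary; youngest to oldest: Quaternary, Cretaceous, Ectasian, Calymmian, Orosirian.
Oldest start 2050 minus youngest end 0 gives 2050 Myr overall.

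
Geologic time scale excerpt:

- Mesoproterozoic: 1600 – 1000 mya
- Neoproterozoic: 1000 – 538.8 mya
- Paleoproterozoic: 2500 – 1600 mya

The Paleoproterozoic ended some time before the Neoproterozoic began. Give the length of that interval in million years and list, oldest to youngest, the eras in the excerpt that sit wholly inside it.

600 million years; Mesoproterozoic

End of Paleoproterozoic = 1600 Ma; start of Neoproterozoic = 1000 Ma.
Gap = 1600 − 1000 = 600 Myr.
Eras wholly inside 1600–1000 Ma: Mesoproterozoic (1600–1000).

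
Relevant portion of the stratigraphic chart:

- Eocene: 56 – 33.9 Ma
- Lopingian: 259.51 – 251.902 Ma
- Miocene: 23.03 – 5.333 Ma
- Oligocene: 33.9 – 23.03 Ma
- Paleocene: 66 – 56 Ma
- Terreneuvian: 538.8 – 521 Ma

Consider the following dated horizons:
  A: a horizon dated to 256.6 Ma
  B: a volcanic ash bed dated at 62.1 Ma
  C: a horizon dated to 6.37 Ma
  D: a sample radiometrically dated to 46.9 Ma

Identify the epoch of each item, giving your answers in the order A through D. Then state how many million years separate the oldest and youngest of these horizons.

A — Lopingian; B — Paleocene; C — Miocene; D — Eocene; span 250.23 million years

Match each age against the start–end ranges in the excerpt: A = 256.6 Ma → Lopingian (259.51–251.902); B = 62.1 Ma → Paleocene (66–56); C = 6.37 Ma → Miocene (23.03–5.333); D = 46.9 Ma → Eocene (56–33.9).
The largest age is 256.6 Ma and the smallest is 6.37 Ma; their difference is 250.23 Myr.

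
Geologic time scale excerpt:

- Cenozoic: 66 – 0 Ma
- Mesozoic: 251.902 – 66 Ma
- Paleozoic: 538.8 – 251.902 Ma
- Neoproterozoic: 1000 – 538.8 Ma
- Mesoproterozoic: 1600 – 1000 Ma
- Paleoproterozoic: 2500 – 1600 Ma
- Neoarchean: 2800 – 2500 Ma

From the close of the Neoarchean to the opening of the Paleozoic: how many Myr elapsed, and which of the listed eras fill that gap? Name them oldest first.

1961.2 million years; Paleoproterozoic, Mesoproterozoic, Neoproterozoic

End of Neoarchean = 2500 Ma; start of Paleozoic = 538.8 Ma.
Gap = 2500 − 538.8 = 1961.2 Myr.
Eras wholly inside 2500–538.8 Ma: Paleoproterozoic (2500–1600), Mesoproterozoic (1600–1000), Neoproterozoic (1000–538.8).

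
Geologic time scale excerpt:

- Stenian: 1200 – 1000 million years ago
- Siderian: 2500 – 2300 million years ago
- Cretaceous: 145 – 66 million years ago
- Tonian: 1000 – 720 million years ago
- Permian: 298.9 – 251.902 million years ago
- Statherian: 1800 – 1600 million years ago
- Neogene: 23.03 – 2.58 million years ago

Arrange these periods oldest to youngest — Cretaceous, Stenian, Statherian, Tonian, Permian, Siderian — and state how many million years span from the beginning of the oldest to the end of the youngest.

From the excerpt: Cretaceous 145–66; Stenian 1200–1000; Statherian 1800–1600; Tonian 1000–720; Permian 298.9–251.902; Siderian 2500–2300 (Ma).
Larger Ma is earlier, so the oldest is Siderian and the youngest is Cretaceous; oldest to youngest: Siderian, Statherian, Stenian, Tonian, Permian, Cretaceous.
Oldest start 2500 minus youngest end 66 gives 2434 Myr overall.

Siderian, Statherian, Stenian, Tonian, Permian, Cretaceous; total span 2434 Myr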